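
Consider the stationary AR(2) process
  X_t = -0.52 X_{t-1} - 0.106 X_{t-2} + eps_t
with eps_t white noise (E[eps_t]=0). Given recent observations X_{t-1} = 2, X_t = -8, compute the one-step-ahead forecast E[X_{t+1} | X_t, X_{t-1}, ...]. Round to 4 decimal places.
E[X_{t+1} \mid \mathcal F_t] = 3.9480

For an AR(p) model X_t = c + sum_i phi_i X_{t-i} + eps_t, the
one-step-ahead conditional mean is
  E[X_{t+1} | X_t, ...] = c + sum_i phi_i X_{t+1-i}.
Substitute known values:
  E[X_{t+1} | ...] = (-0.52) * (-8) + (-0.106) * (2)
                   = 3.9480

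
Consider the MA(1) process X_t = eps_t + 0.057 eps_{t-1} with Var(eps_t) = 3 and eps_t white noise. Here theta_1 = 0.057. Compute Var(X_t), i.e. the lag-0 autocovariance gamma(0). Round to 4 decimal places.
\gamma(0) = 3.0097

For an MA(q) process X_t = eps_t + sum_i theta_i eps_{t-i} with
Var(eps_t) = sigma^2, the variance is
  gamma(0) = sigma^2 * (1 + sum_i theta_i^2).
  sum_i theta_i^2 = (0.057)^2 = 0.003249.
  gamma(0) = 3 * (1 + 0.003249) = 3 * 1.003249 = 3.009747, which rounds to 3.0097.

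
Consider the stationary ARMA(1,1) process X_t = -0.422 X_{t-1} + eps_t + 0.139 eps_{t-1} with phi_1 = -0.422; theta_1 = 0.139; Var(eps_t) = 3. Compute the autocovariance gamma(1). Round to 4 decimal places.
\gamma(1) = -0.9724

Multiply the model equation by X_{t-k} and take expectations. With theta_0 = psi_0 = 1 and psi_j the MA(infinity) weights, this gives
  gamma(k) - sum_i phi_i gamma(k-i) = c_k,
  c_k = sigma^2 * sum_{j=k..q} theta_j psi_{j-k}   (c_k = 0 for k > q),
using gamma(-m) = gamma(m).
psi-weights needed (psi_j = theta_j + sum_i phi_i psi_{j-i}):
  psi_1 = theta_1 + phi_1 = 0.139 + (-0.422) = -0.283
Right-hand sides:
  c_0 = sigma^2 (1 + theta_1 psi_1) = 3 * (1 + (0.139)(-0.283)) = 3 * 0.960663 = 2.881989
  c_1 = sigma^2 theta_1 = 3 * (0.139) = 0.417
  c_2 = 0
Equations for k = 0 and k = 1 (AR order 1):
  gamma(0) = phi_1 gamma(1) + c_0
  gamma(1) = phi_1 gamma(0) + c_1
Substituting the second into the first: gamma(0) (1 - phi_1^2) = c_0 + phi_1 c_1, so
  gamma(0) = (c_0 + phi_1 c_1) / (1 - phi_1^2) = (2.881989 + (-0.422)(0.417)) / (1 - (-0.422)^2) = 2.706015 / 0.821916 = 3.292325.
  gamma(1) = phi_1 gamma(0) + c_1 = (-0.422)(3.292325) + (0.417) = -0.972361.
Therefore gamma(1) = -0.9724 (to 4 decimal places).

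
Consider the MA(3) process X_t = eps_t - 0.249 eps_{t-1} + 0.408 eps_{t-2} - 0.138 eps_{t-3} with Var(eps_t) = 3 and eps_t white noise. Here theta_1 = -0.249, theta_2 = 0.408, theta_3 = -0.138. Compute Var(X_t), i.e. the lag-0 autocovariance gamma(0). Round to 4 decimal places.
\gamma(0) = 3.7425

For an MA(q) process X_t = eps_t + sum_i theta_i eps_{t-i} with
Var(eps_t) = sigma^2, the variance is
  gamma(0) = sigma^2 * (1 + sum_i theta_i^2).
  sum_i theta_i^2 = (-0.249)^2 + (0.408)^2 + (-0.138)^2 = 0.062001 + 0.166464 + 0.019044 = 0.247509.
  gamma(0) = 3 * (1 + 0.247509) = 3 * 1.247509 = 3.742527, which rounds to 3.7425.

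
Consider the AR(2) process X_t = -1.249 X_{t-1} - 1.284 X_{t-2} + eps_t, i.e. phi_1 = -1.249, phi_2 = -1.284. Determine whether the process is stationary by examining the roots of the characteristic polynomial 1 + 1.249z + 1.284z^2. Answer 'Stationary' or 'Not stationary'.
\text{Not stationary}

The AR(p) characteristic polynomial is P(z) = 1 + 1.249z + 1.284z^2.
Stationarity requires all roots to lie outside the unit circle, i.e. |z| > 1 for every root.
Set 1 + (1.249) z + (1.284) z^2 = 0, i.e. a z^2 + b z + c = 0 with a = 1.284, b = 1.249, c = 1.
Discriminant D = b^2 - 4ac = (1.249)^2 - 4*(1.284)*1 = 1.560001 - (5.136) = -3.575999.
D < 0, so the roots are the complex-conjugate pair z = (-b +/- i sqrt(-D)) / (2a) = -0.4864 +/- 0.7364i.
For a conjugate pair |z|^2 = z * conj(z) = (product of roots) = c/a = 1/(1.284) = 0.778816, so |z| = sqrt(0.778816) = 0.8825 for both roots.
Moduli of all roots: 0.8825, 0.8825.
All moduli strictly greater than 1? No.
Verdict: Not stationary.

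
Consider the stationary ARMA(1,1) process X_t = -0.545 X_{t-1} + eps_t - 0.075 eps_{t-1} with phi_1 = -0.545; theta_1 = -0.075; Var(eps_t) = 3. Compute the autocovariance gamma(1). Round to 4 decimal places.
\gamma(1) = -2.7540

Multiply the model equation by X_{t-k} and take expectations. With theta_0 = psi_0 = 1 and psi_j the MA(infinity) weights, this gives
  gamma(k) - sum_i phi_i gamma(k-i) = c_k,
  c_k = sigma^2 * sum_{j=k..q} theta_j psi_{j-k}   (c_k = 0 for k > q),
using gamma(-m) = gamma(m).
psi-weights needed (psi_j = theta_j + sum_i phi_i psi_{j-i}):
  psi_1 = theta_1 + phi_1 = -0.075 + (-0.545) = -0.62
Right-hand sides:
  c_0 = sigma^2 (1 + theta_1 psi_1) = 3 * (1 + (-0.075)(-0.62)) = 3 * 1.0465 = 3.1395
  c_1 = sigma^2 theta_1 = 3 * (-0.075) = -0.225
  c_2 = 0
Equations for k = 0 and k = 1 (AR order 1):
  gamma(0) = phi_1 gamma(1) + c_0
  gamma(1) = phi_1 gamma(0) + c_1
Substituting the second into the first: gamma(0) (1 - phi_1^2) = c_0 + phi_1 c_1, so
  gamma(0) = (c_0 + phi_1 c_1) / (1 - phi_1^2) = (3.1395 + (-0.545)(-0.225)) / (1 - (-0.545)^2) = 3.262125 / 0.702975 = 4.640457.
  gamma(1) = phi_1 gamma(0) + c_1 = (-0.545)(4.640457) + (-0.225) = -2.754049.
Therefore gamma(1) = -2.7540 (to 4 decimal places).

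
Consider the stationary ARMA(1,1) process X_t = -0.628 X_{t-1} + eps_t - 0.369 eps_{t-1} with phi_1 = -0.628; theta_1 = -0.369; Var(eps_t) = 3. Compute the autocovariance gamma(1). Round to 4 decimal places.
\gamma(1) = -6.0832

Multiply the model equation by X_{t-k} and take expectations. With theta_0 = psi_0 = 1 and psi_j the MA(infinity) weights, this gives
  gamma(k) - sum_i phi_i gamma(k-i) = c_k,
  c_k = sigma^2 * sum_{j=k..q} theta_j psi_{j-k}   (c_k = 0 for k > q),
using gamma(-m) = gamma(m).
psi-weights needed (psi_j = theta_j + sum_i phi_i psi_{j-i}):
  psi_1 = theta_1 + phi_1 = -0.369 + (-0.628) = -0.997
Right-hand sides:
  c_0 = sigma^2 (1 + theta_1 psi_1) = 3 * (1 + (-0.369)(-0.997)) = 3 * 1.367893 = 4.103679
  c_1 = sigma^2 theta_1 = 3 * (-0.369) = -1.107
  c_2 = 0
Equations for k = 0 and k = 1 (AR order 1):
  gamma(0) = phi_1 gamma(1) + c_0
  gamma(1) = phi_1 gamma(0) + c_1
Substituting the second into the first: gamma(0) (1 - phi_1^2) = c_0 + phi_1 c_1, so
  gamma(0) = (c_0 + phi_1 c_1) / (1 - phi_1^2) = (4.103679 + (-0.628)(-1.107)) / (1 - (-0.628)^2) = 4.798875 / 0.605616 = 7.923957.
  gamma(1) = phi_1 gamma(0) + c_1 = (-0.628)(7.923957) + (-1.107) = -6.083245.
Therefore gamma(1) = -6.0832 (to 4 decimal places).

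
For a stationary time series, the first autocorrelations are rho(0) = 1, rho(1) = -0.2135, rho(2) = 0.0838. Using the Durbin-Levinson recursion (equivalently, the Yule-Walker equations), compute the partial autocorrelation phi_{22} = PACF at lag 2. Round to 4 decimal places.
\phi_{22} = 0.0400

The PACF at lag k is phi_{kk}, the last component of the solution
to the Yule-Walker system G_k phi = r_k where
  (G_k)_{ij} = rho(|i - j|), (r_k)_i = rho(i), i,j = 1..k.
Equivalently, Durbin-Levinson gives phi_{kk} iteratively:
  phi_{11} = rho(1)
  phi_{kk} = [rho(k) - sum_{j=1..k-1} phi_{k-1,j} rho(k-j)]
            / [1 - sum_{j=1..k-1} phi_{k-1,j} rho(j)],
  phi_{k,j} = phi_{k-1,j} - phi_{kk} phi_{k-1,k-j},  j = 1..k-1.
Step k = 1:
  phi_11 = rho(1) = -0.2135.
Step k = 2:
  phi_22 = [rho(2) - phi_11 rho(1)] / [1 - phi_11 rho(1)] = [0.0838 - (-0.2135)(-0.2135)] / [1 - (-0.2135)(-0.2135)]
         = 0.03821775 / 0.95441775 = 0.04.
Therefore phi_{22} = 0.0400.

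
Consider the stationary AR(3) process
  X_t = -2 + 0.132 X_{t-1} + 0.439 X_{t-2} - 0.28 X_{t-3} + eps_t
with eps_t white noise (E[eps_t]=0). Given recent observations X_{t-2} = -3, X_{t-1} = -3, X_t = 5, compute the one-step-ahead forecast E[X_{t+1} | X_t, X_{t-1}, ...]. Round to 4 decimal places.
E[X_{t+1} \mid \mathcal F_t] = -1.8170

For an AR(p) model X_t = c + sum_i phi_i X_{t-i} + eps_t, the
one-step-ahead conditional mean is
  E[X_{t+1} | X_t, ...] = c + sum_i phi_i X_{t+1-i}.
Substitute known values:
  E[X_{t+1} | ...] = -2 + (0.132) * (5) + (0.439) * (-3) + (-0.28) * (-3)
                   = -1.8170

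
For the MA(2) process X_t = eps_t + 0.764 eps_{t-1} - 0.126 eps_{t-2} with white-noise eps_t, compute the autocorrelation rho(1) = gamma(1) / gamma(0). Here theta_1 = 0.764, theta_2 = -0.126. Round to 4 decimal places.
\rho(1) = 0.4174

For an MA(q) process with theta_0 = 1, the autocovariance is
  gamma(k) = sigma^2 * sum_{i=0..q-k} theta_i * theta_{i+k},
and rho(k) = gamma(k) / gamma(0). Sigma^2 cancels.
  numerator   = (1)*(0.764) + (0.764)*(-0.126) = 0.667736.
  denominator = (1)^2 + (0.764)^2 + (-0.126)^2 = 1.599572.
  rho(1) = 0.667736 / 1.599572 = 0.4174.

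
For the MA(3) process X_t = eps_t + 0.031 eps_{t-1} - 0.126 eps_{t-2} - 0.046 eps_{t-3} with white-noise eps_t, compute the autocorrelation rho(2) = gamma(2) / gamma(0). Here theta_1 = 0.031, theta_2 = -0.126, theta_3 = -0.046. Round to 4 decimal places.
\rho(2) = -0.1251

For an MA(q) process with theta_0 = 1, the autocovariance is
  gamma(k) = sigma^2 * sum_{i=0..q-k} theta_i * theta_{i+k},
and rho(k) = gamma(k) / gamma(0). Sigma^2 cancels.
  numerator   = (1)*(-0.126) + (0.031)*(-0.046) = -0.127426.
  denominator = (1)^2 + (0.031)^2 + (-0.126)^2 + (-0.046)^2 = 1.018953.
  rho(2) = -0.127426 / 1.018953 = -0.1251.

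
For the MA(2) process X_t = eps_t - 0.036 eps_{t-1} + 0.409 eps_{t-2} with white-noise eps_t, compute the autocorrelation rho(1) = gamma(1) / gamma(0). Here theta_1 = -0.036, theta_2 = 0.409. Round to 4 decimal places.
\rho(1) = -0.0434

For an MA(q) process with theta_0 = 1, the autocovariance is
  gamma(k) = sigma^2 * sum_{i=0..q-k} theta_i * theta_{i+k},
and rho(k) = gamma(k) / gamma(0). Sigma^2 cancels.
  numerator   = (1)*(-0.036) + (-0.036)*(0.409) = -0.050724.
  denominator = (1)^2 + (-0.036)^2 + (0.409)^2 = 1.168577.
  rho(1) = -0.050724 / 1.168577 = -0.0434.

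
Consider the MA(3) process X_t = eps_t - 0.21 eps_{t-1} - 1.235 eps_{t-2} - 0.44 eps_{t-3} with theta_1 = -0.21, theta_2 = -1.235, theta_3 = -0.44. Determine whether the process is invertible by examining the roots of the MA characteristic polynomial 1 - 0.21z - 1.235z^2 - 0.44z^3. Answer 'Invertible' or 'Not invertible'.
\text{Not invertible}

The MA(q) characteristic polynomial is P(z) = 1 - 0.21z - 1.235z^2 - 0.44z^3.
Invertibility requires all roots to lie outside the unit circle, i.e. |z| > 1 for every root.
Degree 3: look for a simple real root z0 first, then factor out (1 - z/z0) and solve the remaining quadratic.
Testing z0 = -2: P(-2) = 1 + (-0.21)(-2) + (-1.235)(-2)^2 + (-0.44)(-2)^3
  = 1 + (0.42) + (-4.94) + (3.52) = 0.  So z_0 = -2 is a root, |z_0| = 2.
Divide out the factor (1 + 0.5 z) = (1 - z/z0) (since 1/z0 = -0.5):
  P(z) = (1 + 0.5 z)(1 + (-0.71) z + (-0.88) z^2)
  [check: z-coef -0.71 - (-0.5) = -0.21; z^2-coef -0.88 - (-0.5)(-0.71) = -1.235; z^3-coef -(-0.5)(-0.88) = -0.44.]
Remaining roots from the quadratic factor 1 + (-0.71) z + (-0.88) z^2:
  Set 1 + (-0.71) z + (-0.88) z^2 = 0, i.e. a z^2 + b z + c = 0 with a = -0.88, b = -0.71, c = 1.
  Discriminant D = b^2 - 4ac = (-0.71)^2 - 4*(-0.88)*1 = 0.5041 - (-3.52) = 4.0241.
  D >= 0, so the roots are real: z = (-b +/- sqrt(D)) / (2a) = (0.71 +/- 2.006016) / (-1.76).
    z_1 = (0.71 + 2.006016) / (-1.76) = -1.5432,   |z_1| = 1.5432.
    z_2 = (0.71 - 2.006016) / (-1.76) = 0.7364,   |z_2| = 0.7364.
Moduli of all roots: 2.0000, 1.5432, 0.7364.
All moduli strictly greater than 1? No.
Verdict: Not invertible.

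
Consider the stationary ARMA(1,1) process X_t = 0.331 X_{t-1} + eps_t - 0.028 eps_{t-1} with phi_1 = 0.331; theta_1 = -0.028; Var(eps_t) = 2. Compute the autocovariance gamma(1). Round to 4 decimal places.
\gamma(1) = 0.6743

Multiply the model equation by X_{t-k} and take expectations. With theta_0 = psi_0 = 1 and psi_j the MA(infinity) weights, this gives
  gamma(k) - sum_i phi_i gamma(k-i) = c_k,
  c_k = sigma^2 * sum_{j=k..q} theta_j psi_{j-k}   (c_k = 0 for k > q),
using gamma(-m) = gamma(m).
psi-weights needed (psi_j = theta_j + sum_i phi_i psi_{j-i}):
  psi_1 = theta_1 + phi_1 = -0.028 + (0.331) = 0.303
Right-hand sides:
  c_0 = sigma^2 (1 + theta_1 psi_1) = 2 * (1 + (-0.028)(0.303)) = 2 * 0.991516 = 1.983032
  c_1 = sigma^2 theta_1 = 2 * (-0.028) = -0.056
  c_2 = 0
Equations for k = 0 and k = 1 (AR order 1):
  gamma(0) = phi_1 gamma(1) + c_0
  gamma(1) = phi_1 gamma(0) + c_1
Substituting the second into the first: gamma(0) (1 - phi_1^2) = c_0 + phi_1 c_1, so
  gamma(0) = (c_0 + phi_1 c_1) / (1 - phi_1^2) = (1.983032 + (0.331)(-0.056)) / (1 - (0.331)^2) = 1.964496 / 0.890439 = 2.206211.
  gamma(1) = phi_1 gamma(0) + c_1 = (0.331)(2.206211) + (-0.056) = 0.674256.
Therefore gamma(1) = 0.6743 (to 4 decimal places).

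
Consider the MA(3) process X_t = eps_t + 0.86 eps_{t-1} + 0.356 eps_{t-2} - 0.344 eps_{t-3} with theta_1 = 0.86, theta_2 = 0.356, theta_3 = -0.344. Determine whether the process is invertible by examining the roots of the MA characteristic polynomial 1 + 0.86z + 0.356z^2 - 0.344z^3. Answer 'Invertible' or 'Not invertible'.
\text{Invertible}

The MA(q) characteristic polynomial is P(z) = 1 + 0.86z + 0.356z^2 - 0.344z^3.
Invertibility requires all roots to lie outside the unit circle, i.e. |z| > 1 for every root.
Degree 3: look for a simple real root z0 first, then factor out (1 - z/z0) and solve the remaining quadratic.
Testing z0 = 2.5: P(2.5) = 1 + (0.86)(2.5) + (0.356)(2.5)^2 + (-0.344)(2.5)^3
  = 1 + (2.15) + (2.225) + (-5.375) = 0.  So z_0 = 2.5 is a root, |z_0| = 2.5.
Divide out the factor (1 - 0.4 z) = (1 - z/z0) (since 1/z0 = 0.4):
  P(z) = (1 - 0.4 z)(1 + (1.26) z + (0.86) z^2)
  [check: z-coef 1.26 - (0.4) = 0.86; z^2-coef 0.86 - (0.4)(1.26) = 0.356; z^3-coef -(0.4)(0.86) = -0.344.]
Remaining roots from the quadratic factor 1 + (1.26) z + (0.86) z^2:
  Set 1 + (1.26) z + (0.86) z^2 = 0, i.e. a z^2 + b z + c = 0 with a = 0.86, b = 1.26, c = 1.
  Discriminant D = b^2 - 4ac = (1.26)^2 - 4*(0.86)*1 = 1.5876 - (3.44) = -1.8524.
  D < 0, so the roots are the complex-conjugate pair z = (-b +/- i sqrt(-D)) / (2a) = -0.7326 +/- 0.7913i.
  For a conjugate pair |z|^2 = z * conj(z) = (product of roots) = c/a = 1/(0.86) = 1.162791, so |z| = sqrt(1.162791) = 1.0783 for both roots.
Moduli of all roots: 2.5000, 1.0783, 1.0783.
All moduli strictly greater than 1? Yes.
Verdict: Invertible.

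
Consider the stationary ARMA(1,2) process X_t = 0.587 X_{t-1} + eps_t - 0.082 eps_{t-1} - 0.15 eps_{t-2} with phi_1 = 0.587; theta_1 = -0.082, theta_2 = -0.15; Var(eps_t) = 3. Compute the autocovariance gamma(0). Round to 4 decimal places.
\gamma(0) = 3.8632

Multiply the model equation by X_{t-k} and take expectations. With theta_0 = psi_0 = 1 and psi_j the MA(infinity) weights, this gives
  gamma(k) - sum_i phi_i gamma(k-i) = c_k,
  c_k = sigma^2 * sum_{j=k..q} theta_j psi_{j-k}   (c_k = 0 for k > q),
using gamma(-m) = gamma(m).
psi-weights needed (psi_j = theta_j + sum_i phi_i psi_{j-i}):
  psi_1 = theta_1 + phi_1 = -0.082 + (0.587) = 0.505
  psi_2 = theta_2 + phi_1 psi_1 = -0.15 + (0.587)(0.505) = 0.146435
Right-hand sides:
  c_0 = sigma^2 (1 + theta_1 psi_1 + theta_2 psi_2) = 3 * (1 + (-0.082)(0.505) + (-0.15)(0.146435)) = 3 * 0.936625 = 2.809874
  c_1 = sigma^2 (theta_1 + theta_2 psi_1) = 3 * (-0.082 + (-0.15)(0.505)) = -0.47325
  c_2 = sigma^2 theta_2 = 3 * (-0.15) = -0.45
Equations for k = 0 and k = 1 (AR order 1):
  gamma(0) = phi_1 gamma(1) + c_0
  gamma(1) = phi_1 gamma(0) + c_1
Substituting the second into the first: gamma(0) (1 - phi_1^2) = c_0 + phi_1 c_1, so
  gamma(0) = (c_0 + phi_1 c_1) / (1 - phi_1^2) = (2.809874 + (0.587)(-0.47325)) / (1 - (0.587)^2) = 2.532077 / 0.655431 = 3.863224.
Therefore gamma(0) = 3.8632 (to 4 decimal places).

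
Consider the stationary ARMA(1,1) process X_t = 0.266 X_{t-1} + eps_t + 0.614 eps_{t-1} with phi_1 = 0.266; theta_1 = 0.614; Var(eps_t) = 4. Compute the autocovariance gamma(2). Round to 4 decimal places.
\gamma(2) = 1.1722

Multiply the model equation by X_{t-k} and take expectations. With theta_0 = psi_0 = 1 and psi_j the MA(infinity) weights, this gives
  gamma(k) - sum_i phi_i gamma(k-i) = c_k,
  c_k = sigma^2 * sum_{j=k..q} theta_j psi_{j-k}   (c_k = 0 for k > q),
using gamma(-m) = gamma(m).
psi-weights needed (psi_j = theta_j + sum_i phi_i psi_{j-i}):
  psi_1 = theta_1 + phi_1 = 0.614 + (0.266) = 0.88
Right-hand sides:
  c_0 = sigma^2 (1 + theta_1 psi_1) = 4 * (1 + (0.614)(0.88)) = 4 * 1.54032 = 6.16128
  c_1 = sigma^2 theta_1 = 4 * (0.614) = 2.456
  c_2 = 0
Equations for k = 0 and k = 1 (AR order 1):
  gamma(0) = phi_1 gamma(1) + c_0
  gamma(1) = phi_1 gamma(0) + c_1
Substituting the second into the first: gamma(0) (1 - phi_1^2) = c_0 + phi_1 c_1, so
  gamma(0) = (c_0 + phi_1 c_1) / (1 - phi_1^2) = (6.16128 + (0.266)(2.456)) / (1 - (0.266)^2) = 6.814576 / 0.929244 = 7.333462.
  gamma(1) = phi_1 gamma(0) + c_1 = (0.266)(7.333462) + (2.456) = 4.406701.
For k = 2 (> q): gamma(2) = phi_1 gamma(1) = (0.266)(4.406701) = 1.172182.
Therefore gamma(2) = 1.1722 (to 4 decimal places).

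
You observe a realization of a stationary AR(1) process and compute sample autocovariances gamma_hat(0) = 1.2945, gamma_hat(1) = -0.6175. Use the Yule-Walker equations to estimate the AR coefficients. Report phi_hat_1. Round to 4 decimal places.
\hat\phi_{1} = -0.4770

The Yule-Walker equations for an AR(p) process read, in matrix form,
  Gamma_p phi = r_p,   with   (Gamma_p)_{ij} = gamma(|i - j|),
                       (r_p)_i = gamma(i),   i,j = 1..p.
Substitute the sample gammas (Toeplitz matrix and right-hand side of size 1):
  Gamma_p = [[1.2945]]
  r_p     = [-0.6175]
With p = 1 this is the single equation gamma(0) phi_1 = gamma(1):
  phi_hat_1 = gamma(1) / gamma(0) = -0.6175 / 1.2945 = -0.4770.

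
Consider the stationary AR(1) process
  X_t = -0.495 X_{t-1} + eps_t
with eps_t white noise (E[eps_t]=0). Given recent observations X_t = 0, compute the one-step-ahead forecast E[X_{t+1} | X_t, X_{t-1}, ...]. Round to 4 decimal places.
E[X_{t+1} \mid \mathcal F_t] = 0.0000

For an AR(p) model X_t = c + sum_i phi_i X_{t-i} + eps_t, the
one-step-ahead conditional mean is
  E[X_{t+1} | X_t, ...] = c + sum_i phi_i X_{t+1-i}.
Substitute known values:
  E[X_{t+1} | ...] = (-0.495) * (0)
                   = 0.0000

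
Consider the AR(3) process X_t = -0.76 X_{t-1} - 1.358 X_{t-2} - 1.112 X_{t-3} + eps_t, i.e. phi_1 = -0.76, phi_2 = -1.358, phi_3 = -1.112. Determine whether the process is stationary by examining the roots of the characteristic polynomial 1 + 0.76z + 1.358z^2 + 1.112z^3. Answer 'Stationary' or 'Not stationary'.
\text{Not stationary}

The AR(p) characteristic polynomial is P(z) = 1 + 0.76z + 1.358z^2 + 1.112z^3.
Stationarity requires all roots to lie outside the unit circle, i.e. |z| > 1 for every root.
Degree 3: look for a simple real root z0 first, then factor out (1 - z/z0) and solve the remaining quadratic.
Testing z0 = -1.25: P(-1.25) = 1 + (0.76)(-1.25) + (1.358)(-1.25)^2 + (1.112)(-1.25)^3
  = 1 + (-0.95) + (2.121875) + (-2.171875) = 0.  So z_0 = -1.25 is a root, |z_0| = 1.25.
Divide out the factor (1 + 0.8 z) = (1 - z/z0) (since 1/z0 = -0.8):
  P(z) = (1 + 0.8 z)(1 + (-0.04) z + (1.39) z^2)
  [check: z-coef -0.04 - (-0.8) = 0.76; z^2-coef 1.39 - (-0.8)(-0.04) = 1.358; z^3-coef -(-0.8)(1.39) = 1.112.]
Remaining roots from the quadratic factor 1 + (-0.04) z + (1.39) z^2:
  Set 1 + (-0.04) z + (1.39) z^2 = 0, i.e. a z^2 + b z + c = 0 with a = 1.39, b = -0.04, c = 1.
  Discriminant D = b^2 - 4ac = (-0.04)^2 - 4*(1.39)*1 = 0.0016 - (5.56) = -5.5584.
  D < 0, so the roots are the complex-conjugate pair z = (-b +/- i sqrt(-D)) / (2a) = 0.0144 +/- 0.8481i.
  For a conjugate pair |z|^2 = z * conj(z) = (product of roots) = c/a = 1/(1.39) = 0.719424, so |z| = sqrt(0.719424) = 0.8482 for both roots.
Moduli of all roots: 1.2500, 0.8482, 0.8482.
All moduli strictly greater than 1? No.
Verdict: Not stationary.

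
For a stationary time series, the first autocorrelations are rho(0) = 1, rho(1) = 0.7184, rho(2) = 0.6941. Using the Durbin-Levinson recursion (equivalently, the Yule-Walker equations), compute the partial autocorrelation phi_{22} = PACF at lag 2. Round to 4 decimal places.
\phi_{22} = 0.3678

The PACF at lag k is phi_{kk}, the last component of the solution
to the Yule-Walker system G_k phi = r_k where
  (G_k)_{ij} = rho(|i - j|), (r_k)_i = rho(i), i,j = 1..k.
Equivalently, Durbin-Levinson gives phi_{kk} iteratively:
  phi_{11} = rho(1)
  phi_{kk} = [rho(k) - sum_{j=1..k-1} phi_{k-1,j} rho(k-j)]
            / [1 - sum_{j=1..k-1} phi_{k-1,j} rho(j)],
  phi_{k,j} = phi_{k-1,j} - phi_{kk} phi_{k-1,k-j},  j = 1..k-1.
Step k = 1:
  phi_11 = rho(1) = 0.7184.
Step k = 2:
  phi_22 = [rho(2) - phi_11 rho(1)] / [1 - phi_11 rho(1)] = [0.6941 - (0.7184)(0.7184)] / [1 - (0.7184)(0.7184)]
         = 0.17800144 / 0.48390144 = 0.3678.
Therefore phi_{22} = 0.3678.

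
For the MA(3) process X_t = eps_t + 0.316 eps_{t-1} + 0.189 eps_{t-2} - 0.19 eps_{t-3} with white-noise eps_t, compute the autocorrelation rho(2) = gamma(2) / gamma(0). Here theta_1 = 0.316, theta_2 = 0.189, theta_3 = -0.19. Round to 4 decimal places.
\rho(2) = 0.1101

For an MA(q) process with theta_0 = 1, the autocovariance is
  gamma(k) = sigma^2 * sum_{i=0..q-k} theta_i * theta_{i+k},
and rho(k) = gamma(k) / gamma(0). Sigma^2 cancels.
  numerator   = (1)*(0.189) + (0.316)*(-0.19) = 0.12896.
  denominator = (1)^2 + (0.316)^2 + (0.189)^2 + (-0.19)^2 = 1.171677.
  rho(2) = 0.12896 / 1.171677 = 0.1101.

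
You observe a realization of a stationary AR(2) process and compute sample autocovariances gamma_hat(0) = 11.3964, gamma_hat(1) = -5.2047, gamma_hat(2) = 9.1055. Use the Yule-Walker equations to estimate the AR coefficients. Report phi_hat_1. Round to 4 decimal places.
\hat\phi_{1} = -0.1160

The Yule-Walker equations for an AR(p) process read, in matrix form,
  Gamma_p phi = r_p,   with   (Gamma_p)_{ij} = gamma(|i - j|),
                       (r_p)_i = gamma(i),   i,j = 1..p.
Substitute the sample gammas (Toeplitz matrix and right-hand side of size 2):
  Gamma_p = [[11.3964, -5.2047], [-5.2047, 11.3964]]
  r_p     = [-5.2047, 9.1055]
Written out:
  11.3964 phi_1 - 5.2047 phi_2 = -5.2047
  -5.2047 phi_1 + 11.3964 phi_2 = 9.1055
Solve by Cramer's rule:
  det = gamma(0)^2 - gamma(1)^2 = (11.3964)^2 - (-5.2047)^2 = 129.87793296 - 27.08890209 = 102.78903087
  phi_hat_1 = [gamma(1) gamma(0) - gamma(1) gamma(2)] / det = [(-5.2047)(11.3964) - (-5.2047)(9.1055)] / 102.78903087 = -11.92344723 / 102.78903087 = -0.116
  phi_hat_2 = [gamma(0) gamma(2) - gamma(1)^2] / det = [(11.3964)(9.1055) - (-5.2047)^2] / 102.78903087 = 76.68101811 / 102.78903087 = 0.746
So phi_hat = [-0.1160, 0.7460].
Therefore phi_hat_1 = -0.1160.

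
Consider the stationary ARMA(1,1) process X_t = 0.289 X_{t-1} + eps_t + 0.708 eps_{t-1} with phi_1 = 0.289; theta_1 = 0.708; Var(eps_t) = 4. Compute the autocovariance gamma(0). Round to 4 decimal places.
\gamma(0) = 8.3384

Multiply the model equation by X_{t-k} and take expectations. With theta_0 = psi_0 = 1 and psi_j the MA(infinity) weights, this gives
  gamma(k) - sum_i phi_i gamma(k-i) = c_k,
  c_k = sigma^2 * sum_{j=k..q} theta_j psi_{j-k}   (c_k = 0 for k > q),
using gamma(-m) = gamma(m).
psi-weights needed (psi_j = theta_j + sum_i phi_i psi_{j-i}):
  psi_1 = theta_1 + phi_1 = 0.708 + (0.289) = 0.997
Right-hand sides:
  c_0 = sigma^2 (1 + theta_1 psi_1) = 4 * (1 + (0.708)(0.997)) = 4 * 1.705876 = 6.823504
  c_1 = sigma^2 theta_1 = 4 * (0.708) = 2.832
  c_2 = 0
Equations for k = 0 and k = 1 (AR order 1):
  gamma(0) = phi_1 gamma(1) + c_0
  gamma(1) = phi_1 gamma(0) + c_1
Substituting the second into the first: gamma(0) (1 - phi_1^2) = c_0 + phi_1 c_1, so
  gamma(0) = (c_0 + phi_1 c_1) / (1 - phi_1^2) = (6.823504 + (0.289)(2.832)) / (1 - (0.289)^2) = 7.641952 / 0.916479 = 8.338382.
Therefore gamma(0) = 8.3384 (to 4 decimal places).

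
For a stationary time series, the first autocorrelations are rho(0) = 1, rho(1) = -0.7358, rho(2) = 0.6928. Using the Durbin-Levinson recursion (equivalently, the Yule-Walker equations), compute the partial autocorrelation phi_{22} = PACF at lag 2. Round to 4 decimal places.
\phi_{22} = 0.3301

The PACF at lag k is phi_{kk}, the last component of the solution
to the Yule-Walker system G_k phi = r_k where
  (G_k)_{ij} = rho(|i - j|), (r_k)_i = rho(i), i,j = 1..k.
Equivalently, Durbin-Levinson gives phi_{kk} iteratively:
  phi_{11} = rho(1)
  phi_{kk} = [rho(k) - sum_{j=1..k-1} phi_{k-1,j} rho(k-j)]
            / [1 - sum_{j=1..k-1} phi_{k-1,j} rho(j)],
  phi_{k,j} = phi_{k-1,j} - phi_{kk} phi_{k-1,k-j},  j = 1..k-1.
Step k = 1:
  phi_11 = rho(1) = -0.7358.
Step k = 2:
  phi_22 = [rho(2) - phi_11 rho(1)] / [1 - phi_11 rho(1)] = [0.6928 - (-0.7358)(-0.7358)] / [1 - (-0.7358)(-0.7358)]
         = 0.15139836 / 0.45859836 = 0.3301.
Therefore phi_{22} = 0.3301.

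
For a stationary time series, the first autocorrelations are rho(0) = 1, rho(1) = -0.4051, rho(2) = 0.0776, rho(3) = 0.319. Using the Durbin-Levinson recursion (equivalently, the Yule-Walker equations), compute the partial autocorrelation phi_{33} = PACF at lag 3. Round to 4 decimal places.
\phi_{33} = 0.3770

The PACF at lag k is phi_{kk}, the last component of the solution
to the Yule-Walker system G_k phi = r_k where
  (G_k)_{ij} = rho(|i - j|), (r_k)_i = rho(i), i,j = 1..k.
Equivalently, Durbin-Levinson gives phi_{kk} iteratively:
  phi_{11} = rho(1)
  phi_{kk} = [rho(k) - sum_{j=1..k-1} phi_{k-1,j} rho(k-j)]
            / [1 - sum_{j=1..k-1} phi_{k-1,j} rho(j)],
  phi_{k,j} = phi_{k-1,j} - phi_{kk} phi_{k-1,k-j},  j = 1..k-1.
Step k = 1:
  phi_11 = rho(1) = -0.4051.
Step k = 2:
  phi_22 = [rho(2) - phi_11 rho(1)] / [1 - phi_11 rho(1)] = [0.0776 - (-0.4051)(-0.4051)] / [1 - (-0.4051)(-0.4051)]
         = -0.08650601 / 0.83589399 = -0.103489.
  Update: phi_21 = phi_11 - phi_22 phi_11 = -0.4051 - (-0.103489)(-0.4051) = -0.447023.
Step k = 3:
  phi_33 = [rho(3) - phi_21 rho(2) - phi_22 rho(1)] / [1 - phi_21 rho(1) - phi_22 rho(2)]
    numerator   = 0.319 - (-0.447023)(0.0776) - (-0.103489)(-0.4051) = 0.31176554
    denominator = 1 - (-0.447023)(-0.4051) - (-0.103489)(0.0776) = 0.82694155
  phi_33 = 0.31176554 / 0.82694155 = 0.377.
Therefore phi_{33} = 0.3770.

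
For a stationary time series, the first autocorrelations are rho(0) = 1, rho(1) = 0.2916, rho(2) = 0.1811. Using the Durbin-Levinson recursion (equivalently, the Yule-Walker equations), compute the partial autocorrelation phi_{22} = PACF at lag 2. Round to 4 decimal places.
\phi_{22} = 0.1050

The PACF at lag k is phi_{kk}, the last component of the solution
to the Yule-Walker system G_k phi = r_k where
  (G_k)_{ij} = rho(|i - j|), (r_k)_i = rho(i), i,j = 1..k.
Equivalently, Durbin-Levinson gives phi_{kk} iteratively:
  phi_{11} = rho(1)
  phi_{kk} = [rho(k) - sum_{j=1..k-1} phi_{k-1,j} rho(k-j)]
            / [1 - sum_{j=1..k-1} phi_{k-1,j} rho(j)],
  phi_{k,j} = phi_{k-1,j} - phi_{kk} phi_{k-1,k-j},  j = 1..k-1.
Step k = 1:
  phi_11 = rho(1) = 0.2916.
Step k = 2:
  phi_22 = [rho(2) - phi_11 rho(1)] / [1 - phi_11 rho(1)] = [0.1811 - (0.2916)(0.2916)] / [1 - (0.2916)(0.2916)]
         = 0.09606944 / 0.91496944 = 0.105.
Therefore phi_{22} = 0.1050.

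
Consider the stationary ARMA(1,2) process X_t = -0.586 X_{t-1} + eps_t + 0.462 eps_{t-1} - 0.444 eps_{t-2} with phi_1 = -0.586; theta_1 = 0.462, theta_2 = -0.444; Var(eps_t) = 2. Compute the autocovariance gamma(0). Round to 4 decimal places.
\gamma(0) = 2.4508

Multiply the model equation by X_{t-k} and take expectations. With theta_0 = psi_0 = 1 and psi_j the MA(infinity) weights, this gives
  gamma(k) - sum_i phi_i gamma(k-i) = c_k,
  c_k = sigma^2 * sum_{j=k..q} theta_j psi_{j-k}   (c_k = 0 for k > q),
using gamma(-m) = gamma(m).
psi-weights needed (psi_j = theta_j + sum_i phi_i psi_{j-i}):
  psi_1 = theta_1 + phi_1 = 0.462 + (-0.586) = -0.124
  psi_2 = theta_2 + phi_1 psi_1 = -0.444 + (-0.586)(-0.124) = -0.371336
Right-hand sides:
  c_0 = sigma^2 (1 + theta_1 psi_1 + theta_2 psi_2) = 2 * (1 + (0.462)(-0.124) + (-0.444)(-0.371336)) = 2 * 1.107585 = 2.21517
  c_1 = sigma^2 (theta_1 + theta_2 psi_1) = 2 * (0.462 + (-0.444)(-0.124)) = 1.034112
  c_2 = sigma^2 theta_2 = 2 * (-0.444) = -0.888
Equations for k = 0 and k = 1 (AR order 1):
  gamma(0) = phi_1 gamma(1) + c_0
  gamma(1) = phi_1 gamma(0) + c_1
Substituting the second into the first: gamma(0) (1 - phi_1^2) = c_0 + phi_1 c_1, so
  gamma(0) = (c_0 + phi_1 c_1) / (1 - phi_1^2) = (2.21517 + (-0.586)(1.034112)) / (1 - (-0.586)^2) = 1.609181 / 0.656604 = 2.450763.
Therefore gamma(0) = 2.4508 (to 4 decimal places).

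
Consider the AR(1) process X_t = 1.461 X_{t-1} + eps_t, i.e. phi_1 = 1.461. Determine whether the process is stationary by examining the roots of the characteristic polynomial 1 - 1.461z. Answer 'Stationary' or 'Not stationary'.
\text{Not stationary}

The AR(p) characteristic polynomial is P(z) = 1 - 1.461z.
Stationarity requires all roots to lie outside the unit circle, i.e. |z| > 1 for every root.
This is linear in z: 1 + (-1.461) z = 0  =>  z = -1/(-1.461) = 0.684463,  |z| = 0.684463.
Moduli of all roots: 0.6845.
All moduli strictly greater than 1? No.
Verdict: Not stationary.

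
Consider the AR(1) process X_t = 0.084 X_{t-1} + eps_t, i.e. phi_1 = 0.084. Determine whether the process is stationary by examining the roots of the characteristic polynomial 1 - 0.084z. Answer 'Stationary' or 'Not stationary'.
\text{Stationary}

The AR(p) characteristic polynomial is P(z) = 1 - 0.084z.
Stationarity requires all roots to lie outside the unit circle, i.e. |z| > 1 for every root.
This is linear in z: 1 + (-0.084) z = 0  =>  z = -1/(-0.084) = 11.904762,  |z| = 11.904762.
Moduli of all roots: 11.9048.
All moduli strictly greater than 1? Yes.
Verdict: Stationary.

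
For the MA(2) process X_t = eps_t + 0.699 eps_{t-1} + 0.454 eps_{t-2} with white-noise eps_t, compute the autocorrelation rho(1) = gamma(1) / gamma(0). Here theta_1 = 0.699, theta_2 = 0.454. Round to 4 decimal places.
\rho(1) = 0.5997

For an MA(q) process with theta_0 = 1, the autocovariance is
  gamma(k) = sigma^2 * sum_{i=0..q-k} theta_i * theta_{i+k},
and rho(k) = gamma(k) / gamma(0). Sigma^2 cancels.
  numerator   = (1)*(0.699) + (0.699)*(0.454) = 1.016346.
  denominator = (1)^2 + (0.699)^2 + (0.454)^2 = 1.694717.
  rho(1) = 1.016346 / 1.694717 = 0.5997.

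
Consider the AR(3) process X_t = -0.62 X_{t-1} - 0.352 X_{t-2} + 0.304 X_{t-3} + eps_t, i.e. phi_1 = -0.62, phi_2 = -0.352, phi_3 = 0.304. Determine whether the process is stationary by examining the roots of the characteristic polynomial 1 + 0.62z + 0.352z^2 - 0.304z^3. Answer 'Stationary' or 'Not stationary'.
\text{Stationary}

The AR(p) characteristic polynomial is P(z) = 1 + 0.62z + 0.352z^2 - 0.304z^3.
Stationarity requires all roots to lie outside the unit circle, i.e. |z| > 1 for every root.
Degree 3: look for a simple real root z0 first, then factor out (1 - z/z0) and solve the remaining quadratic.
Testing z0 = 2.5: P(2.5) = 1 + (0.62)(2.5) + (0.352)(2.5)^2 + (-0.304)(2.5)^3
  = 1 + (1.55) + (2.2) + (-4.75) = 0.  So z_0 = 2.5 is a root, |z_0| = 2.5.
Divide out the factor (1 - 0.4 z) = (1 - z/z0) (since 1/z0 = 0.4):
  P(z) = (1 - 0.4 z)(1 + (1.02) z + (0.76) z^2)
  [check: z-coef 1.02 - (0.4) = 0.62; z^2-coef 0.76 - (0.4)(1.02) = 0.352; z^3-coef -(0.4)(0.76) = -0.304.]
Remaining roots from the quadratic factor 1 + (1.02) z + (0.76) z^2:
  Set 1 + (1.02) z + (0.76) z^2 = 0, i.e. a z^2 + b z + c = 0 with a = 0.76, b = 1.02, c = 1.
  Discriminant D = b^2 - 4ac = (1.02)^2 - 4*(0.76)*1 = 1.0404 - (3.04) = -1.9996.
  D < 0, so the roots are the complex-conjugate pair z = (-b +/- i sqrt(-D)) / (2a) = -0.6711 +/- 0.9303i.
  For a conjugate pair |z|^2 = z * conj(z) = (product of roots) = c/a = 1/(0.76) = 1.315789, so |z| = sqrt(1.315789) = 1.1471 for both roots.
Moduli of all roots: 2.5000, 1.1471, 1.1471.
All moduli strictly greater than 1? Yes.
Verdict: Stationary.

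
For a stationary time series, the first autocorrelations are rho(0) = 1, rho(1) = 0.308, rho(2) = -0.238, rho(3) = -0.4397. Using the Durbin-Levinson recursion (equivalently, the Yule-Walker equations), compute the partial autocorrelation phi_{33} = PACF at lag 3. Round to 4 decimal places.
\phi_{33} = -0.2890

The PACF at lag k is phi_{kk}, the last component of the solution
to the Yule-Walker system G_k phi = r_k where
  (G_k)_{ij} = rho(|i - j|), (r_k)_i = rho(i), i,j = 1..k.
Equivalently, Durbin-Levinson gives phi_{kk} iteratively:
  phi_{11} = rho(1)
  phi_{kk} = [rho(k) - sum_{j=1..k-1} phi_{k-1,j} rho(k-j)]
            / [1 - sum_{j=1..k-1} phi_{k-1,j} rho(j)],
  phi_{k,j} = phi_{k-1,j} - phi_{kk} phi_{k-1,k-j},  j = 1..k-1.
Step k = 1:
  phi_11 = rho(1) = 0.308.
Step k = 2:
  phi_22 = [rho(2) - phi_11 rho(1)] / [1 - phi_11 rho(1)] = [-0.238 - (0.308)(0.308)] / [1 - (0.308)(0.308)]
         = -0.332864 / 0.905136 = -0.36775.
  Update: phi_21 = phi_11 - phi_22 phi_11 = 0.308 - (-0.36775)(0.308) = 0.421267.
Step k = 3:
  phi_33 = [rho(3) - phi_21 rho(2) - phi_22 rho(1)] / [1 - phi_21 rho(1) - phi_22 rho(2)]
    numerator   = -0.4397 - (0.421267)(-0.238) - (-0.36775)(0.308) = -0.22617135
    denominator = 1 - (0.421267)(0.308) - (-0.36775)(-0.238) = 0.78272518
  phi_33 = -0.22617135 / 0.78272518 = -0.289.
Therefore phi_{33} = -0.2890.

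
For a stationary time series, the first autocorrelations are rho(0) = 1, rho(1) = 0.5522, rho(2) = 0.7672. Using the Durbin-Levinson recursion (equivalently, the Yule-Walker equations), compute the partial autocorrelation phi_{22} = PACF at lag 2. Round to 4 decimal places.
\phi_{22} = 0.6651

The PACF at lag k is phi_{kk}, the last component of the solution
to the Yule-Walker system G_k phi = r_k where
  (G_k)_{ij} = rho(|i - j|), (r_k)_i = rho(i), i,j = 1..k.
Equivalently, Durbin-Levinson gives phi_{kk} iteratively:
  phi_{11} = rho(1)
  phi_{kk} = [rho(k) - sum_{j=1..k-1} phi_{k-1,j} rho(k-j)]
            / [1 - sum_{j=1..k-1} phi_{k-1,j} rho(j)],
  phi_{k,j} = phi_{k-1,j} - phi_{kk} phi_{k-1,k-j},  j = 1..k-1.
Step k = 1:
  phi_11 = rho(1) = 0.5522.
Step k = 2:
  phi_22 = [rho(2) - phi_11 rho(1)] / [1 - phi_11 rho(1)] = [0.7672 - (0.5522)(0.5522)] / [1 - (0.5522)(0.5522)]
         = 0.46227516 / 0.69507516 = 0.6651.
Therefore phi_{22} = 0.6651.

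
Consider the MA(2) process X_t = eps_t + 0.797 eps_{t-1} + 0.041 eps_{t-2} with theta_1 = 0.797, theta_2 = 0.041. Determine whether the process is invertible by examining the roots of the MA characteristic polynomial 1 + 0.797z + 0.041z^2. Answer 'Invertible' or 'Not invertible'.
\text{Invertible}

The MA(q) characteristic polynomial is P(z) = 1 + 0.797z + 0.041z^2.
Invertibility requires all roots to lie outside the unit circle, i.e. |z| > 1 for every root.
Set 1 + (0.797) z + (0.041) z^2 = 0, i.e. a z^2 + b z + c = 0 with a = 0.041, b = 0.797, c = 1.
Discriminant D = b^2 - 4ac = (0.797)^2 - 4*(0.041)*1 = 0.635209 - (0.164) = 0.471209.
D >= 0, so the roots are real: z = (-b +/- sqrt(D)) / (2a) = (-0.797 +/- 0.686447) / (0.082).
  z_1 = (-0.797 + 0.686447) / (0.082) = -1.3482,   |z_1| = 1.3482.
  z_2 = (-0.797 - 0.686447) / (0.082) = -18.0908,   |z_2| = 18.0908.
Moduli of all roots: 1.3482, 18.0908.
All moduli strictly greater than 1? Yes.
Verdict: Invertible.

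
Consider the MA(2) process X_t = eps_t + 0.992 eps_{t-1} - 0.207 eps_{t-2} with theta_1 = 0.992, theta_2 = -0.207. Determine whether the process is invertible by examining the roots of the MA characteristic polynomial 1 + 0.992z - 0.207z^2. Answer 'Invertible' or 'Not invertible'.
\text{Not invertible}

The MA(q) characteristic polynomial is P(z) = 1 + 0.992z - 0.207z^2.
Invertibility requires all roots to lie outside the unit circle, i.e. |z| > 1 for every root.
Set 1 + (0.992) z + (-0.207) z^2 = 0, i.e. a z^2 + b z + c = 0 with a = -0.207, b = 0.992, c = 1.
Discriminant D = b^2 - 4ac = (0.992)^2 - 4*(-0.207)*1 = 0.984064 - (-0.828) = 1.812064.
D >= 0, so the roots are real: z = (-b +/- sqrt(D)) / (2a) = (-0.992 +/- 1.346129) / (-0.414).
  z_1 = (-0.992 + 1.346129) / (-0.414) = -0.8554,   |z_1| = 0.8554.
  z_2 = (-0.992 - 1.346129) / (-0.414) = 5.6477,   |z_2| = 5.6477.
Moduli of all roots: 0.8554, 5.6477.
All moduli strictly greater than 1? No.
Verdict: Not invertible.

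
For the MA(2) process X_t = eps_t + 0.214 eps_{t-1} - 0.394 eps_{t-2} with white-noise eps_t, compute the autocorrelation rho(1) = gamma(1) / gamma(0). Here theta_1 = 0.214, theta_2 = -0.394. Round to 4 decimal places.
\rho(1) = 0.1080

For an MA(q) process with theta_0 = 1, the autocovariance is
  gamma(k) = sigma^2 * sum_{i=0..q-k} theta_i * theta_{i+k},
and rho(k) = gamma(k) / gamma(0). Sigma^2 cancels.
  numerator   = (1)*(0.214) + (0.214)*(-0.394) = 0.129684.
  denominator = (1)^2 + (0.214)^2 + (-0.394)^2 = 1.201032.
  rho(1) = 0.129684 / 1.201032 = 0.1080.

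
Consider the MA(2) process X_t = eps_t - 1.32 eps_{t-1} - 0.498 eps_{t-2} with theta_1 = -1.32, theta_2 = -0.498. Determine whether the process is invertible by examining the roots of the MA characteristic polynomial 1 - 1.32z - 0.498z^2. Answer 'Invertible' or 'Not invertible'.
\text{Not invertible}

The MA(q) characteristic polynomial is P(z) = 1 - 1.32z - 0.498z^2.
Invertibility requires all roots to lie outside the unit circle, i.e. |z| > 1 for every root.
Set 1 + (-1.32) z + (-0.498) z^2 = 0, i.e. a z^2 + b z + c = 0 with a = -0.498, b = -1.32, c = 1.
Discriminant D = b^2 - 4ac = (-1.32)^2 - 4*(-0.498)*1 = 1.7424 - (-1.992) = 3.7344.
D >= 0, so the roots are real: z = (-b +/- sqrt(D)) / (2a) = (1.32 +/- 1.93246) / (-0.996).
  z_1 = (1.32 + 1.93246) / (-0.996) = -3.2655,   |z_1| = 3.2655.
  z_2 = (1.32 - 1.93246) / (-0.996) = 0.6149,   |z_2| = 0.6149.
Moduli of all roots: 3.2655, 0.6149.
All moduli strictly greater than 1? No.
Verdict: Not invertible.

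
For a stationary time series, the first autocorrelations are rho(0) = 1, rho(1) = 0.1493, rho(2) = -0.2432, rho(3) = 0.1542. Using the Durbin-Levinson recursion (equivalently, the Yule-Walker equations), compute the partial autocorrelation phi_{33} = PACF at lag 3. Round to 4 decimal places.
\phi_{33} = 0.2660

The PACF at lag k is phi_{kk}, the last component of the solution
to the Yule-Walker system G_k phi = r_k where
  (G_k)_{ij} = rho(|i - j|), (r_k)_i = rho(i), i,j = 1..k.
Equivalently, Durbin-Levinson gives phi_{kk} iteratively:
  phi_{11} = rho(1)
  phi_{kk} = [rho(k) - sum_{j=1..k-1} phi_{k-1,j} rho(k-j)]
            / [1 - sum_{j=1..k-1} phi_{k-1,j} rho(j)],
  phi_{k,j} = phi_{k-1,j} - phi_{kk} phi_{k-1,k-j},  j = 1..k-1.
Step k = 1:
  phi_11 = rho(1) = 0.1493.
Step k = 2:
  phi_22 = [rho(2) - phi_11 rho(1)] / [1 - phi_11 rho(1)] = [-0.2432 - (0.1493)(0.1493)] / [1 - (0.1493)(0.1493)]
         = -0.26549049 / 0.97770951 = -0.271543.
  Update: phi_21 = phi_11 - phi_22 phi_11 = 0.1493 - (-0.271543)(0.1493) = 0.189841.
Step k = 3:
  phi_33 = [rho(3) - phi_21 rho(2) - phi_22 rho(1)] / [1 - phi_21 rho(1) - phi_22 rho(2)]
    numerator   = 0.1542 - (0.189841)(-0.2432) - (-0.271543)(0.1493) = 0.24091085
    denominator = 1 - (0.189841)(0.1493) - (-0.271543)(-0.2432) = 0.90561734
  phi_33 = 0.24091085 / 0.90561734 = 0.266.
Therefore phi_{33} = 0.2660.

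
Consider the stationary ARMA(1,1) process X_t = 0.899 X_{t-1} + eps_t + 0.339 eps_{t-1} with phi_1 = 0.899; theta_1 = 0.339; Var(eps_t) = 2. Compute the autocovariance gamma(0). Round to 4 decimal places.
\gamma(0) = 17.9818

Multiply the model equation by X_{t-k} and take expectations. With theta_0 = psi_0 = 1 and psi_j the MA(infinity) weights, this gives
  gamma(k) - sum_i phi_i gamma(k-i) = c_k,
  c_k = sigma^2 * sum_{j=k..q} theta_j psi_{j-k}   (c_k = 0 for k > q),
using gamma(-m) = gamma(m).
psi-weights needed (psi_j = theta_j + sum_i phi_i psi_{j-i}):
  psi_1 = theta_1 + phi_1 = 0.339 + (0.899) = 1.238
Right-hand sides:
  c_0 = sigma^2 (1 + theta_1 psi_1) = 2 * (1 + (0.339)(1.238)) = 2 * 1.419682 = 2.839364
  c_1 = sigma^2 theta_1 = 2 * (0.339) = 0.678
  c_2 = 0
Equations for k = 0 and k = 1 (AR order 1):
  gamma(0) = phi_1 gamma(1) + c_0
  gamma(1) = phi_1 gamma(0) + c_1
Substituting the second into the first: gamma(0) (1 - phi_1^2) = c_0 + phi_1 c_1, so
  gamma(0) = (c_0 + phi_1 c_1) / (1 - phi_1^2) = (2.839364 + (0.899)(0.678)) / (1 - (0.899)^2) = 3.448886 / 0.191799 = 17.981773.
Therefore gamma(0) = 17.9818 (to 4 decimal places).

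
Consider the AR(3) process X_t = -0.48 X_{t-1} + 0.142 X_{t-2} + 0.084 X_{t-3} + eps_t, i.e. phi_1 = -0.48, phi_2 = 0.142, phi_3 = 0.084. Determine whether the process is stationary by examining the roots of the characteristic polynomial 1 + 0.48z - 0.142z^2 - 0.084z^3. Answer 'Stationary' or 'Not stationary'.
\text{Stationary}

The AR(p) characteristic polynomial is P(z) = 1 + 0.48z - 0.142z^2 - 0.084z^3.
Stationarity requires all roots to lie outside the unit circle, i.e. |z| > 1 for every root.
Degree 3: look for a simple real root z0 first, then factor out (1 - z/z0) and solve the remaining quadratic.
Testing z0 = 2.5: P(2.5) = 1 + (0.48)(2.5) + (-0.142)(2.5)^2 + (-0.084)(2.5)^3
  = 1 + (1.2) + (-0.8875) + (-1.3125) = 0.  So z_0 = 2.5 is a root, |z_0| = 2.5.
Divide out the factor (1 - 0.4 z) = (1 - z/z0) (since 1/z0 = 0.4):
  P(z) = (1 - 0.4 z)(1 + (0.88) z + (0.21) z^2)
  [check: z-coef 0.88 - (0.4) = 0.48; z^2-coef 0.21 - (0.4)(0.88) = -0.142; z^3-coef -(0.4)(0.21) = -0.084.]
Remaining roots from the quadratic factor 1 + (0.88) z + (0.21) z^2:
  Set 1 + (0.88) z + (0.21) z^2 = 0, i.e. a z^2 + b z + c = 0 with a = 0.21, b = 0.88, c = 1.
  Discriminant D = b^2 - 4ac = (0.88)^2 - 4*(0.21)*1 = 0.7744 - (0.84) = -0.0656.
  D < 0, so the roots are the complex-conjugate pair z = (-b +/- i sqrt(-D)) / (2a) = -2.0952 +/- 0.6098i.
  For a conjugate pair |z|^2 = z * conj(z) = (product of roots) = c/a = 1/(0.21) = 4.761905, so |z| = sqrt(4.761905) = 2.1822 for both roots.
Moduli of all roots: 2.5000, 2.1822, 2.1822.
All moduli strictly greater than 1? Yes.
Verdict: Stationary.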